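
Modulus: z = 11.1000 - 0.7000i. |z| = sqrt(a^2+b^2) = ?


|z| = sqrt(11.1^2 + (-0.7)^2) = sqrt(123.21 + 0.49) = sqrt(123.7) = 11.1221

|z| = 11.1221


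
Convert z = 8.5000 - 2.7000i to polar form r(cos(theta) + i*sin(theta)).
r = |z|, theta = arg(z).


r = sqrt(72.25+7.29) = sqrt(79.54) = 8.9185
theta = atan2(-2.7, 8.5) = -17.6223 degrees

r = 8.9185, theta = -17.6223 degrees


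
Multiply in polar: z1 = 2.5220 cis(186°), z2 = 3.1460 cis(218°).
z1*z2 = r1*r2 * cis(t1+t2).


r = 2.5220 * 3.1460 = 7.9342
theta = 186° + 218° = 404° = 44° (mod 360)

7.9342 cis(44°)


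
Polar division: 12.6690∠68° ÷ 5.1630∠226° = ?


r = 12.6690 / 5.1630 = 2.4538
theta = 68° - 226° = -158° = 202° (mod 360)

2.4538 cis(202°)


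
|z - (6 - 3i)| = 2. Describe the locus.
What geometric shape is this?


|z - z0| = r is a circle with center z0 and radius r.
Center = (6, -3), radius = 2

Circle with center (6, -3) and radius 2


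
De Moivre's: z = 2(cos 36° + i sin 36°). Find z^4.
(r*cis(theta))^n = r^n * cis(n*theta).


r^4 = 2^4 = 16
n*theta = 4*36° = 144° = 144° (mod 360)
a = 16*cos(144°) = -12.9443
b = 16*sin(144°) = 9.4046

16 cis(144°) = -12.9443 + 9.4046i


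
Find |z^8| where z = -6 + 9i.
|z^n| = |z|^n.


|z| = sqrt(36+81) = sqrt(117) = 10.8167
|z^8| = |z|^8 = (sqrt(117))^8 = 117^4 = 187388721

|z^8| = 187388721


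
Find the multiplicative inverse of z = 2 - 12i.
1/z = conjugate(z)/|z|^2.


|z|^2 = 4+144 = 148
1/z = (2 + 12i)/148

1/z = 0.0135 + 0.0811i


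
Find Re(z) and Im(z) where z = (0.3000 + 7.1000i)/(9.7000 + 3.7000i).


Multiply by conjugate: (0.3000 + 7.1000i)(9.7000 - 3.7000i) / (9.7^2 + 3.7^2)
Numerator real = 0.3*9.7 + 7.1*3.7 = 29.18
Numerator imag = 7.1*9.7 - 0.3*3.7 = 67.76
Denominator = 107.78
Re(z) = 29.18/107.78 = 0.2707
Im(z) = 67.76/107.78 = 0.6287

Re(z) = 0.2707, Im(z) = 0.6287


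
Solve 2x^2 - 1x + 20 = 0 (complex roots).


disc = (-1)^2 - 4*2*20 = 1 - 160 = -159
sqrt(|disc|) = sqrt(159) = 12.6095
Real part = 1/(2*2) = 0.2500
Imag part = 12.6095/(2*2) = 3.1524

0.2500 ± 3.1524i


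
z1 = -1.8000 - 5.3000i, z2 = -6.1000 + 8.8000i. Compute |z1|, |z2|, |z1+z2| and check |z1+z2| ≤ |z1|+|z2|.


|z1| = sqrt((-1.8)^2 + (-5.3)^2) = sqrt(31.33) = 5.5973
|z2| = sqrt((-6.1)^2 + 8.8^2) = sqrt(114.65) = 10.7075
z1+z2 = -7.9000 + 3.5000i
|z1+z2| = sqrt(74.66) = 8.6406
|z1|+|z2| = 5.5973 + 10.7075 = 16.3048

|z1+z2| = 8.6406 ≤ |z1|+|z2| = 16.3048 (verified)


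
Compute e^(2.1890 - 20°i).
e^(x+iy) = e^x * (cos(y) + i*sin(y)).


e^2.1890 = 8.9263
cos(-20°) = 0.9397
sin(-20°) = -0.34202
Real = 8.9263*0.9397 = 8.3880
Imag = 8.9263*(-0.34202) = -3.0530

8.3880 - 3.0530i


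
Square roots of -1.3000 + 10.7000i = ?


|z| = sqrt(1.69+114.49) = 10.7787
sqrt((|z|+a)/2) = sqrt((10.7787+(-1.3))/2) = sqrt(4.7393) = 2.1770
sqrt((|z|-a)/2) = sqrt((10.7787-(-1.3))/2) = sqrt(6.0393) = 2.4575

±(2.1770 + 2.4575i) i.e. 2.1770 + 2.4575i and -2.1770 - 2.4575i


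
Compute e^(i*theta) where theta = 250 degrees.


cos(250°) = -0.3420
sin(250°) = -0.9397

e^(i*250°) = -0.3420 - 0.9397i


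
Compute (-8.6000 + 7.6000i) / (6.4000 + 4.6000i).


Conjugate of z2 = 6.4000 - 4.6000i
Numerator: (-8.6000 + 7.6000i)(6.4000 - 4.6000i) = -20.0800 + 88.2000i
Denominator: 6.4^2 + 4.6^2 = 62.12
Result = (-20.0800 + 88.2000i)/62.12

-0.3232 + 1.4198i


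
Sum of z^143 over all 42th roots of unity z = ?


The roots are w_k = w^k with w = e^(2*pi*i/42), and (w^k)^143 = (w^143)^k.
So S = 1 + u + u^2 + ... + u^(41) with u = w^143.
143 = 3*42 + 17, so 143 is not a multiple of 42: u = (w^42)^3 * w^17 = w^17 ≠ 1 (w is a primitive 42th root), while u^42 = (w^42)^143 = 1.
Geometric series: S = (1 - u^42)/(1 - u) = (1 - 1)/(1 - u) = 0

S = 0


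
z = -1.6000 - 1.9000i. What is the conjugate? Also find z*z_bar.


z_bar = -1.6000 + 1.9000i
z*z_bar = (-1.6)^2 + (-1.9)^2 = 2.56 + 3.61 = 6.17

z_bar = -1.6000 + 1.9000i, z*z_bar = 6.17


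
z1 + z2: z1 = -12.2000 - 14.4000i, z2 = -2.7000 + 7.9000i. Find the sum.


Real: -12.2 - 2.7 = -14.9
Imag: -14.4 + 7.9 = -6.5

-14.9000 - 6.5000i


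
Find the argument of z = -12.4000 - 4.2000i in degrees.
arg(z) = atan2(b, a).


Re = -12.4, Im = -4.2
arg = atan2(-4.2, -12.4) = -161.2883 degrees

arg(z) = -161.2883 degrees


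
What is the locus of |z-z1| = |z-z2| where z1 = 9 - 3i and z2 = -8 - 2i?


Equal distances means the locus is the perpendicular bisector of z1 and z2.
Midpoint = ((9+(-8))/2, (-3+(-2))/2) = (0.5000, -2.5000)

Perpendicular bisector through (0.5000, -2.5000)


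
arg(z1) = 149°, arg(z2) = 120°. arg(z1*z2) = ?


arg(z1*z2) = 149° + 120° = 269°
Normalized to (-180°, 180°]: -91°

-91°


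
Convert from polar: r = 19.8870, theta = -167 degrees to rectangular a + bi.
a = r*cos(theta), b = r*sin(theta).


a = 19.8870*cos(-167°) = 19.8870*(-0.97437) = -19.3773
b = 19.8870*sin(-167°) = 19.8870*(-0.22495) = -4.4736

-19.3773 - 4.4736i


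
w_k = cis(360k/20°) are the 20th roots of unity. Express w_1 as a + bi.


Angle = 360*1/20 = 18°
a = cos(18°) = 0.9511
b = sin(18°) = 0.3090

0.9511 + 0.3090i


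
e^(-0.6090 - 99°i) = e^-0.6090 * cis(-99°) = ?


e^-0.6090 = 0.5439
cos(-99°) = -0.1564
sin(-99°) = -0.9877
Real = 0.5439*(-0.1564) = -0.0851
Imag = 0.5439*(-0.9877) = -0.5372

-0.0851 - 0.5372i


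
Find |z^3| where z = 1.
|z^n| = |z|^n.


|z| = sqrt(1+0) = sqrt(1) = 1
|z^3| = |z|^3 = 1^3 = 1

|z^3| = 1


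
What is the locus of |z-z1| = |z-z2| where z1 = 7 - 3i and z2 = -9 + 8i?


Equal distances means the locus is the perpendicular bisector of z1 and z2.
Midpoint = ((7+(-9))/2, (-3+8)/2) = (-1.0000, 2.5000)

Perpendicular bisector through (-1.0000, 2.5000)


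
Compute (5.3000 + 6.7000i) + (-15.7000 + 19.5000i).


Real: 5.3 - 15.7 = -10.4
Imag: 6.7 + 19.5 = 26.2

-10.4000 + 26.2000i


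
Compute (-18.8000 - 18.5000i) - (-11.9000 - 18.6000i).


Real: -18.8 + 11.9 = -6.9
Imag: -18.5 + 18.6 = 0.1

-6.9000 + 0.1000i


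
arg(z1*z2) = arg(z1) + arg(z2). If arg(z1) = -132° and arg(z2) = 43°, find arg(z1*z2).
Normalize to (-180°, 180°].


arg(z1*z2) = -132° + 43° = -89°
Normalized to (-180°, 180°]: -89°

-89°


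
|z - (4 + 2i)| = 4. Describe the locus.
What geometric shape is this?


|z - z0| = r is a circle with center z0 and radius r.
Center = (4, 2), radius = 4

Circle with center (4, 2) and radius 4


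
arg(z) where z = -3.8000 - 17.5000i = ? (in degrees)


Re = -3.8, Im = -17.5
arg = atan2(-17.5, -3.8) = -102.2512 degrees

arg(z) = -102.2512 degrees


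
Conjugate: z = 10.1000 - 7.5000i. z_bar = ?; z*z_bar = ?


z_bar = 10.1000 + 7.5000i
z*z_bar = 10.1^2 + (-7.5)^2 = 102.01 + 56.25 = 158.26

z_bar = 10.1000 + 7.5000i, z*z_bar = 158.26


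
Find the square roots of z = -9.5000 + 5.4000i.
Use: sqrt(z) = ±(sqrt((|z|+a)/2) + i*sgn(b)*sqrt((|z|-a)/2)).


|z| = sqrt(90.25+29.16) = 10.9275
sqrt((|z|+a)/2) = sqrt((10.9275+(-9.5))/2) = sqrt(0.7137) = 0.8448
sqrt((|z|-a)/2) = sqrt((10.9275-(-9.5))/2) = sqrt(10.2137) = 3.1959

±(0.8448 + 3.1959i) i.e. 0.8448 + 3.1959i and -0.8448 - 3.1959i


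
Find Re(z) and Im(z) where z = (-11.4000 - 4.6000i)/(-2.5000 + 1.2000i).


Multiply by conjugate: (-11.4000 - 4.6000i)(-2.5000 - 1.2000i) / ((-2.5)^2 + 1.2^2)
Numerator real = -11.4*(-2.5) - (4.6)*1.2 = 22.98
Numerator imag = -4.6*(-2.5) - (-11.4)*1.2 = 25.18
Denominator = 7.69
Re(z) = 22.98/7.69 = 2.9883
Im(z) = 25.18/7.69 = 3.2744

Re(z) = 2.9883, Im(z) = 3.2744


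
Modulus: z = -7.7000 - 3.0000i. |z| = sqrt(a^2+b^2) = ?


|z| = sqrt((-7.7)^2 + (-3)^2) = sqrt(59.29 + 9) = sqrt(68.29) = 8.2638

|z| = 8.2638


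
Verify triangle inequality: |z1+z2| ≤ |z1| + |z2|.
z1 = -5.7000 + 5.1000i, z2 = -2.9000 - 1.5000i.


|z1| = sqrt((-5.7)^2 + 5.1^2) = sqrt(58.5) = 7.6485
|z2| = sqrt((-2.9)^2 + (-1.5)^2) = sqrt(10.66) = 3.2650
z1+z2 = -8.6000 + 3.6000i
|z1+z2| = sqrt(86.92) = 9.3231
|z1|+|z2| = 7.6485 + 3.2650 = 10.9135

|z1+z2| = 9.3231 ≤ |z1|+|z2| = 10.9135 (verified)


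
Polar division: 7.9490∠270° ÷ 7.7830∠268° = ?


r = 7.9490 / 7.7830 = 1.0213
theta = 270° - 268° = 2° = 2° (mod 360)

1.0213 cis(2°)


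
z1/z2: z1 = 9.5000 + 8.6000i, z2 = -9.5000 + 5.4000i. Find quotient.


Conjugate of z2 = -9.5000 - 5.4000i
Numerator: (9.5000 + 8.6000i)(-9.5000 - 5.4000i) = -43.8100 - 133.0000i
Denominator: (-9.5)^2 + 5.4^2 = 119.41
Result = (-43.8100 - 133.0000i)/119.41

-0.3669 - 1.1138i


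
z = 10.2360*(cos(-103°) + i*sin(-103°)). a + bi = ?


a = 10.2360*cos(-103°) = 10.2360*(-0.22495) = -2.3026
b = 10.2360*sin(-103°) = 10.2360*(-0.97437) = -9.9737

-2.3026 - 9.9737i


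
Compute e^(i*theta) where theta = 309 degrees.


cos(309°) = 0.6293
sin(309°) = -0.7771

e^(i*309°) = 0.6293 - 0.7771i


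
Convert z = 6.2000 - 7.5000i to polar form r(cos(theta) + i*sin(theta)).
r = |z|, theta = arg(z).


r = sqrt(38.44+56.25) = sqrt(94.69) = 9.7309
theta = atan2(-7.5, 6.2) = -50.4206 degrees

r = 9.7309, theta = -50.4206 degrees


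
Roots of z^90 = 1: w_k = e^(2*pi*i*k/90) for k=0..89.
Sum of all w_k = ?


The sum of all 90th roots of unity is 0.
Geometric series: (1 - w^90)/(1 - w) = (1-1)/(1-w) = 0 since w^90 = 1, w ≠ 1.
Alternatively: coefficient of z^89 in z^90 - 1 is 0.

0


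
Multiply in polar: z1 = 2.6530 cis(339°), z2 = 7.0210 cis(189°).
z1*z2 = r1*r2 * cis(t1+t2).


r = 2.6530 * 7.0210 = 18.6267
theta = 339° + 189° = 528° = 168° (mod 360)

18.6267 cis(168°)


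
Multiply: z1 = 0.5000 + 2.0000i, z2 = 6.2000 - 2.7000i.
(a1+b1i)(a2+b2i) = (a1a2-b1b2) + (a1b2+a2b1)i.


Real = 0.5*6.2 - 2*(-2.7) = 3.1 - (-5.4) = 8.5
Imag = 0.5*(-2.7) + 6.2*2 = -1.35 + 12.4 = 11.05

8.5000 + 11.0500i


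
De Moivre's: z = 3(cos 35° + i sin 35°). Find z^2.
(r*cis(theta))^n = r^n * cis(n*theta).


r^2 = 3^2 = 9
n*theta = 2*35° = 70° = 70° (mod 360)
a = 9*cos(70°) = 3.0782
b = 9*sin(70°) = 8.4572

9 cis(70°) = 3.0782 + 8.4572i


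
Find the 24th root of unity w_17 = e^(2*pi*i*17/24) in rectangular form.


Angle = 360*17/24 = 255°
a = cos(255°) = -0.2588
b = sin(255°) = -0.9659

-0.2588 - 0.9659i


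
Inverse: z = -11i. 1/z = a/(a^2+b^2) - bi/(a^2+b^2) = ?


|z|^2 = 0+121 = 121
1/z = (0 + 11i)/121

1/z = 0 + 0.0909i


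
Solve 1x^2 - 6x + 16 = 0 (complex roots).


disc = (-6)^2 - 4*1*16 = 36 - 64 = -28
sqrt(|disc|) = sqrt(28) = 5.2915
Real part = 6/(2*1) = 3.0000
Imag part = 5.2915/(2*1) = 2.6458

3.0000 ± 2.6458i


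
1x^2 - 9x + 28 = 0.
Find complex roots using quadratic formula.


disc = (-9)^2 - 4*1*28 = 81 - 112 = -31
sqrt(|disc|) = sqrt(31) = 5.5678
Real part = 9/(2*1) = 4.5000
Imag part = 5.5678/(2*1) = 2.7839

4.5000 ± 2.7839i


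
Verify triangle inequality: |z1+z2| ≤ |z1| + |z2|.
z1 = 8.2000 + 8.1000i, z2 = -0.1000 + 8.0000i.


|z1| = sqrt(8.2^2 + 8.1^2) = sqrt(132.85) = 11.5261
|z2| = sqrt((-0.1)^2 + 8^2) = sqrt(64.01) = 8.0006
z1+z2 = 8.1000 + 16.1000i
|z1+z2| = sqrt(324.82) = 18.0228
|z1|+|z2| = 11.5261 + 8.0006 = 19.5267

|z1+z2| = 18.0228 ≤ |z1|+|z2| = 19.5267 (verified)


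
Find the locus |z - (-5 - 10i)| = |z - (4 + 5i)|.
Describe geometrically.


Equal distances means the locus is the perpendicular bisector of z1 and z2.
Midpoint = ((-5+4)/2, (-10+5)/2) = (-0.5000, -2.5000)

Perpendicular bisector through (-0.5000, -2.5000)


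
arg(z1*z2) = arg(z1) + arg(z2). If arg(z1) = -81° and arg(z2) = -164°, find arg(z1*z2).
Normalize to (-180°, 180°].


arg(z1*z2) = -81° - 164° = -245°
Normalized to (-180°, 180°]: 115°

115°


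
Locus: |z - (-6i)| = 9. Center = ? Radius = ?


|z - z0| = r is a circle with center z0 and radius r.
Center = (0, -6), radius = 9

Circle with center (0, -6) and radius 9


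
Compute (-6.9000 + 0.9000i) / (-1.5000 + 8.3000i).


Conjugate of z2 = -1.5000 - 8.3000i
Numerator: (-6.9000 + 0.9000i)(-1.5000 - 8.3000i) = 17.8200 + 55.9200i
Denominator: (-1.5)^2 + 8.3^2 = 71.14
Result = (17.8200 + 55.9200i)/71.14

0.2505 + 0.7861i


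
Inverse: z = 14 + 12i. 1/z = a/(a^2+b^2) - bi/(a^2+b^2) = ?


|z|^2 = 196+144 = 340
1/z = (14 - 12i)/340

1/z = 0.0412 - 0.0353i


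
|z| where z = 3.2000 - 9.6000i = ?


|z| = sqrt(3.2^2 + (-9.6)^2) = sqrt(10.24 + 92.16) = sqrt(102.4) = 10.1193

|z| = 10.1193


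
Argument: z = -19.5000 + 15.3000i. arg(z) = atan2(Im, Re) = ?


Re = -19.5, Im = 15.3
arg = atan2(15.3, -19.5) = 141.8817 degrees

arg(z) = 141.8817 degrees


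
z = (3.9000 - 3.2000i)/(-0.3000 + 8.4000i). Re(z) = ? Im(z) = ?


Multiply by conjugate: (3.9000 - 3.2000i)(-0.3000 - 8.4000i) / ((-0.3)^2 + 8.4^2)
Numerator real = 3.9*(-0.3) - (3.2)*8.4 = -28.05
Numerator imag = -3.2*(-0.3) - 3.9*8.4 = -31.8
Denominator = 70.65
Re(z) = -28.05/70.65 = -0.3970
Im(z) = -31.8/70.65 = -0.4501

Re(z) = -0.3970, Im(z) = -0.4501


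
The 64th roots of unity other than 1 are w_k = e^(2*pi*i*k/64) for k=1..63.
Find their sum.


With w = e^(2*pi*i/64), all 64 of the 64th roots of unity w^0 = 1, w, ..., w^(63) sum to 0: 1 + w + ... + w^(63) = (1 - w^64)/(1 - w) = 0 since w^64 = 1, w ≠ 1.
Removing the root 1: w + w^2 + ... + w^(63) = 0 - 1 = -1

Sum = -1


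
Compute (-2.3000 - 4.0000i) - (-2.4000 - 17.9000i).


Real: -2.3 + 2.4 = 0.1
Imag: -4 + 17.9 = 13.9

0.1000 + 13.9000i


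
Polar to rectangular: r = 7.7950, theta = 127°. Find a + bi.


a = 7.7950*cos(127°) = 7.7950*(-0.601815) = -4.6911
b = 7.7950*sin(127°) = 7.7950*0.79864 = 6.2254

-4.6911 + 6.2254i


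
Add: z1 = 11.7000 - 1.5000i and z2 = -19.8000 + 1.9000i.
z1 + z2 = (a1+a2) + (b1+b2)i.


Real: 11.7 - 19.8 = -8.1
Imag: -1.5 + 1.9 = 0.4

-8.1000 + 0.4000i


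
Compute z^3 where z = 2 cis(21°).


r^3 = 2^3 = 8
n*theta = 3*21° = 63° = 63° (mod 360)
a = 8*cos(63°) = 3.6319
b = 8*sin(63°) = 7.1281

8 cis(63°) = 3.6319 + 7.1281i


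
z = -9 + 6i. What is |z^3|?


|z| = sqrt(81+36) = sqrt(117) = 10.8167
|z^3| = |z|^3 = (sqrt(117))^3 = 117*sqrt(117)

|z^3| = 117*sqrt(117) ≈ 1265.5485


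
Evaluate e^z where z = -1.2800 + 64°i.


e^-1.2800 = 0.2780
cos(64°) = 0.4384
sin(64°) = 0.8988
Real = 0.2780*0.4384 = 0.1219
Imag = 0.2780*0.8988 = 0.2499

0.1219 + 0.2499i


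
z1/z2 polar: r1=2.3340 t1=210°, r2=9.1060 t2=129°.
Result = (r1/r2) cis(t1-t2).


r = 2.3340 / 9.1060 = 0.2563
theta = 210° - 129° = 81° = 81° (mod 360)

0.2563 cis(81°)


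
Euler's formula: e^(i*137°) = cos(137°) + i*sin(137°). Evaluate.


cos(137°) = -0.7314
sin(137°) = 0.6820

e^(i*137°) = -0.7314 + 0.6820i


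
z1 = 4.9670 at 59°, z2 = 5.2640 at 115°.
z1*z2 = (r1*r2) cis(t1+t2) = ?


r = 4.9670 * 5.2640 = 26.1463
theta = 59° + 115° = 174° = 174° (mod 360)

26.1463 cis(174°)


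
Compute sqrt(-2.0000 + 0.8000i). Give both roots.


|z| = sqrt(4+0.64) = 2.1541
sqrt((|z|+a)/2) = sqrt((2.1541+(-2))/2) = sqrt(0.0770) = 0.2775
sqrt((|z|-a)/2) = sqrt((2.1541-(-2))/2) = sqrt(2.0770) = 1.4412

±(0.2775 + 1.4412i) i.e. 0.2775 + 1.4412i and -0.2775 - 1.4412i


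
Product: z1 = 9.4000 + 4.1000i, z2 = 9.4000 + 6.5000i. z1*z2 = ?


Real = 9.4*9.4 - 4.1*6.5 = 88.36 - 26.65 = 61.71
Imag = 9.4*6.5 + 9.4*4.1 = 61.1 + 38.54 = 99.64

61.7100 + 99.6400i


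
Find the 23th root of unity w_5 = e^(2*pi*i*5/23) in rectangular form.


Angle = 360*5/23 = 78.2609°
a = cos(78.2609°) = 0.2035
b = sin(78.2609°) = 0.9791

0.2035 + 0.9791i


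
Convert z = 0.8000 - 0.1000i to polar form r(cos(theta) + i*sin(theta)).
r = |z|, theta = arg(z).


r = sqrt(0.64+0.01) = sqrt(0.65) = 0.8062
theta = atan2(-0.1, 0.8) = -7.1250 degrees

r = 0.8062, theta = -7.1250 degrees


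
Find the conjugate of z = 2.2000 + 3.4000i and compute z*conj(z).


z_bar = 2.2000 - 3.4000i
z*z_bar = 2.2^2 + 3.4^2 = 4.84 + 11.56 = 16.4

z_bar = 2.2000 - 3.4000i, z*z_bar = 16.4


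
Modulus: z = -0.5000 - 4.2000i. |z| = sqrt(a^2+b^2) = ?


|z| = sqrt((-0.5)^2 + (-4.2)^2) = sqrt(0.25 + 17.64) = sqrt(17.89) = 4.2297

|z| = 4.2297


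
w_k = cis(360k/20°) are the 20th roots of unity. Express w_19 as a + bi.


Angle = 360*19/20 = 342°
a = cos(342°) = 0.9511
b = sin(342°) = -0.3090

0.9511 - 0.3090i


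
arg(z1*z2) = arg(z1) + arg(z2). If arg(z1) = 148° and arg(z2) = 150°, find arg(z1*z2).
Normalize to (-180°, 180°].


arg(z1*z2) = 148° + 150° = 298°
Normalized to (-180°, 180°]: -62°

-62°


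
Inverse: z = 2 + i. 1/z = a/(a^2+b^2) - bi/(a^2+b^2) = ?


|z|^2 = 4+1 = 5
1/z = (2 - 1i)/5

1/z = 0.4000 - 0.2000i


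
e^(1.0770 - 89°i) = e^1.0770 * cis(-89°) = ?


e^1.0770 = 2.93586
cos(-89°) = 0.01745
sin(-89°) = -0.99985
Real = 2.93586*0.01745 = 0.0512
Imag = 2.93586*(-0.99985) = -2.9354

0.0512 - 2.9354i


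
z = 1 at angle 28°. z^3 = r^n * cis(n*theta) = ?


r^3 = 1^3 = 1
n*theta = 3*28° = 84° = 84° (mod 360)
a = 1*cos(84°) = 0.1045
b = 1*sin(84°) = 0.9945

1 cis(84°) = 0.1045 + 0.9945i


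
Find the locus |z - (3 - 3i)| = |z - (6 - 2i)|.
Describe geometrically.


Equal distances means the locus is the perpendicular bisector of z1 and z2.
Midpoint = ((3+6)/2, (-3+(-2))/2) = (4.5000, -2.5000)

Perpendicular bisector through (4.5000, -2.5000)


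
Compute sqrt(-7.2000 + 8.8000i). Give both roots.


|z| = sqrt(51.84+77.44) = 11.3701
sqrt((|z|+a)/2) = sqrt((11.3701+(-7.2))/2) = sqrt(2.0851) = 1.4440
sqrt((|z|-a)/2) = sqrt((11.3701-(-7.2))/2) = sqrt(9.2851) = 3.0471

±(1.4440 + 3.0471i) i.e. 1.4440 + 3.0471i and -1.4440 - 3.0471i


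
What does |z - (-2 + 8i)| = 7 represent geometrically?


|z - z0| = r is a circle with center z0 and radius r.
Center = (-2, 8), radius = 7

Circle with center (-2, 8) and radius 7


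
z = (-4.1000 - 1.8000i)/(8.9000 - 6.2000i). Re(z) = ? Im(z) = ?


Multiply by conjugate: (-4.1000 - 1.8000i)(8.9000 + 6.2000i) / (8.9^2 + (-6.2)^2)
Numerator real = -4.1*8.9 - (1.8)*(-6.2) = -25.33
Numerator imag = -1.8*8.9 - (-4.1)*(-6.2) = -41.44
Denominator = 117.65
Re(z) = -25.33/117.65 = -0.2153
Im(z) = -41.44/117.65 = -0.3522

Re(z) = -0.2153, Im(z) = -0.3522


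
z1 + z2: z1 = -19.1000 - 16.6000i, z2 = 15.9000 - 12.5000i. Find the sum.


Real: -19.1 + 15.9 = -3.2
Imag: -16.6 - 12.5 = -29.1

-3.2000 - 29.1000i


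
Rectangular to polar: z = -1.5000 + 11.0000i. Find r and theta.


r = sqrt(2.25+121) = sqrt(123.25) = 11.1018
theta = atan2(11, -1.5) = 97.7652 degrees

r = 11.1018, theta = 97.7652 degrees


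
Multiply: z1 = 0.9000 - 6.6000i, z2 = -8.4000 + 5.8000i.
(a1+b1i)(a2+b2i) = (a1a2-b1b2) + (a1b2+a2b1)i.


Real = 0.9*(-8.4) - (-6.6)*5.8 = -7.56 - (-38.28) = 30.72
Imag = 0.9*5.8 - (8.4)*(-6.6) = 5.22 + 55.44 = 60.66

30.7200 + 60.6600i


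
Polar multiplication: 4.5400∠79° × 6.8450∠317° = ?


r = 4.5400 * 6.8450 = 31.0763
theta = 79° + 317° = 396° = 36° (mod 360)

31.0763 cis(36°)


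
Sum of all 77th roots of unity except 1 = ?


With w = e^(2*pi*i/77), all 77 of the 77th roots of unity w^0 = 1, w, ..., w^(76) sum to 0: 1 + w + ... + w^(76) = (1 - w^77)/(1 - w) = 0 since w^77 = 1, w ≠ 1.
Removing the root 1: w + w^2 + ... + w^(76) = 0 - 1 = -1

Sum = -1


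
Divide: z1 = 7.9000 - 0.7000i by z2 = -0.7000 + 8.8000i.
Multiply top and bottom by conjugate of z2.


Conjugate of z2 = -0.7000 - 8.8000i
Numerator: (7.9000 - 0.7000i)(-0.7000 - 8.8000i) = -11.6900 - 69.0300i
Denominator: (-0.7)^2 + 8.8^2 = 77.93
Result = (-11.6900 - 69.0300i)/77.93

-0.1500 - 0.8858i


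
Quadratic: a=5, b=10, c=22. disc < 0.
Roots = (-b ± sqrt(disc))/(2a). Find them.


disc = 10^2 - 4*5*22 = 100 - 440 = -340
sqrt(|disc|) = sqrt(340) = 18.4391
Real part = -10/(2*5) = -1.0000
Imag part = 18.4391/(2*5) = 1.8439

-1.0000 ± 1.8439i


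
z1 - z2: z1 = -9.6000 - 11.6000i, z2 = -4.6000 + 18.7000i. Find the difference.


Real: -9.6 + 4.6 = -5
Imag: -11.6 - 18.7 = -30.3

-5.0000 - 30.3000i


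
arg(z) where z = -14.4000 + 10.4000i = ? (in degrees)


Re = -14.4, Im = 10.4
arg = atan2(10.4, -14.4) = 144.1623 degrees

arg(z) = 144.1623 degrees


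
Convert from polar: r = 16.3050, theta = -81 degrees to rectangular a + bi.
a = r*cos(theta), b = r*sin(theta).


a = 16.3050*cos(-81°) = 16.3050*0.156434 = 2.5507
b = 16.3050*sin(-81°) = 16.3050*(-0.98769) = -16.1043

2.5507 - 16.1043i


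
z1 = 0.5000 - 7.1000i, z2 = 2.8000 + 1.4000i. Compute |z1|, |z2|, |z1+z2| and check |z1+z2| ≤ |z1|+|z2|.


|z1| = sqrt(0.5^2 + (-7.1)^2) = sqrt(50.66) = 7.1176
|z2| = sqrt(2.8^2 + 1.4^2) = sqrt(9.8) = 3.1305
z1+z2 = 3.3000 - 5.7000i
|z1+z2| = sqrt(43.38) = 6.5863
|z1|+|z2| = 7.1176 + 3.1305 = 10.2481

|z1+z2| = 6.5863 ≤ |z1|+|z2| = 10.2481 (verified)


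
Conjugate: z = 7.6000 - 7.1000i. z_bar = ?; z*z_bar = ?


z_bar = 7.6000 + 7.1000i
z*z_bar = 7.6^2 + (-7.1)^2 = 57.76 + 50.41 = 108.17

z_bar = 7.6000 + 7.1000i, z*z_bar = 108.17


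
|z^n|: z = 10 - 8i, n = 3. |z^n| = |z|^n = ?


|z| = sqrt(100+64) = sqrt(164) = 12.8062
|z^3| = |z|^3 = (sqrt(164))^3 = 164*sqrt(164)

|z^3| = 164*sqrt(164) ≈ 2100.2247


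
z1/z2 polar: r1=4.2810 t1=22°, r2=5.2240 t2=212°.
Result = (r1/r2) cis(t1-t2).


r = 4.2810 / 5.2240 = 0.8195
theta = 22° - 212° = -190° = 170° (mod 360)

0.8195 cis(170°)


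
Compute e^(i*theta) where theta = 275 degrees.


cos(275°) = 0.0872
sin(275°) = -0.9962

e^(i*275°) = 0.0872 - 0.9962i


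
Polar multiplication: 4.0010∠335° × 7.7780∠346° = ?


r = 4.0010 * 7.7780 = 31.1198
theta = 335° + 346° = 681° = 321° (mod 360)

31.1198 cis(321°)


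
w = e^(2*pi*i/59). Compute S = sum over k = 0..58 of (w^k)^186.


The roots are w_k = w^k with w = e^(2*pi*i/59), and (w^k)^186 = (w^186)^k.
So S = 1 + u + u^2 + ... + u^(58) with u = w^186.
186 = 3*59 + 9, so 186 is not a multiple of 59: u = (w^59)^3 * w^9 = w^9 ≠ 1 (w is a primitive 59th root), while u^59 = (w^59)^186 = 1.
Geometric series: S = (1 - u^59)/(1 - u) = (1 - 1)/(1 - u) = 0

S = 0


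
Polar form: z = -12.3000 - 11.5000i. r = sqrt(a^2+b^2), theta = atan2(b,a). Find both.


r = sqrt(151.29+132.25) = sqrt(283.54) = 16.8386
theta = atan2(-11.5, -12.3) = -136.9252 degrees

r = 16.8386, theta = -136.9252 degrees


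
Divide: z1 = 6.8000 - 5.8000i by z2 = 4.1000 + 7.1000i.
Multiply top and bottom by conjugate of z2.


Conjugate of z2 = 4.1000 - 7.1000i
Numerator: (6.8000 - 5.8000i)(4.1000 - 7.1000i) = -13.3000 - 72.0600i
Denominator: 4.1^2 + 7.1^2 = 67.22
Result = (-13.3000 - 72.0600i)/67.22

-0.1979 - 1.0720i


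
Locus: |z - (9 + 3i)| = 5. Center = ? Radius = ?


|z - z0| = r is a circle with center z0 and radius r.
Center = (9, 3), radius = 5

Circle with center (9, 3) and radius 5


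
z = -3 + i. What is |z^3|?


|z| = sqrt(9+1) = sqrt(10) = 3.1623
|z^3| = |z|^3 = (sqrt(10))^3 = 10*sqrt(10)

|z^3| = 10*sqrt(10) ≈ 31.6228


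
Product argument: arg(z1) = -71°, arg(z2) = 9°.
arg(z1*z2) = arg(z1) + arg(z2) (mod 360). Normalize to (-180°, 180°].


arg(z1*z2) = -71° + 9° = -62°
Normalized to (-180°, 180°]: -62°

-62°


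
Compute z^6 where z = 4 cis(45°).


r^6 = 4^6 = 4096
n*theta = 6*45° = 270° = 270° (mod 360)
a = 4096*cos(270°) = 0
b = 4096*sin(270°) = -4096.0000

4096 cis(270°) = 0 - 4096.0000i


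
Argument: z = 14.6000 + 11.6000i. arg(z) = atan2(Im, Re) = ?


Re = 14.6, Im = 11.6
arg = atan2(11.6, 14.6) = 38.4679 degrees

arg(z) = 38.4679 degrees


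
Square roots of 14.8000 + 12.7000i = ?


|z| = sqrt(219.04+161.29) = 19.5021
sqrt((|z|+a)/2) = sqrt((19.5021+14.8)/2) = sqrt(17.1510) = 4.1414
sqrt((|z|-a)/2) = sqrt((19.5021-14.8)/2) = sqrt(2.3510) = 1.5333

±(4.1414 + 1.5333i) i.e. 4.1414 + 1.5333i and -4.1414 - 1.5333i


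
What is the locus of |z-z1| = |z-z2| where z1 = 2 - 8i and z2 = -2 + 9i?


Equal distances means the locus is the perpendicular bisector of z1 and z2.
Midpoint = ((2+(-2))/2, (-8+9)/2) = (0, 0.5000)

Perpendicular bisector through (0, 0.5000)


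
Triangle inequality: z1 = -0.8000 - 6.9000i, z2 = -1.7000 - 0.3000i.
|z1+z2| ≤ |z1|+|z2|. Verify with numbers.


|z1| = sqrt((-0.8)^2 + (-6.9)^2) = sqrt(48.25) = 6.9462
|z2| = sqrt((-1.7)^2 + (-0.3)^2) = sqrt(2.98) = 1.7263
z1+z2 = -2.5000 - 7.2000i
|z1+z2| = sqrt(58.09) = 7.6217
|z1|+|z2| = 6.9462 + 1.7263 = 8.6725

|z1+z2| = 7.6217 ≤ |z1|+|z2| = 8.6725 (verified)


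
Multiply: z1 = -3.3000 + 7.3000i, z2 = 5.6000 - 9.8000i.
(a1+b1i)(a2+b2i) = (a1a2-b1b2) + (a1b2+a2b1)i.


Real = -3.3*5.6 - 7.3*(-9.8) = -18.48 - (-71.54) = 53.06
Imag = -3.3*(-9.8) + 5.6*7.3 = 32.34 + 40.88 = 73.22

53.0600 + 73.2200i


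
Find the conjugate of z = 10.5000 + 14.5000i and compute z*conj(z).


z_bar = 10.5000 - 14.5000i
z*z_bar = 10.5^2 + 14.5^2 = 110.25 + 210.25 = 320.5

z_bar = 10.5000 - 14.5000i, z*z_bar = 320.5


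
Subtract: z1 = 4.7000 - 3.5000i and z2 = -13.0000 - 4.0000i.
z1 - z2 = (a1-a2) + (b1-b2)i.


Real: 4.7 + 13 = 17.7
Imag: -3.5 + 4 = 0.5

17.7000 + 0.5000i


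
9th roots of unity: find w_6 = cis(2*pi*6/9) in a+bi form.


Angle = 360*6/9 = 240°
a = cos(240°) = -0.5000
b = sin(240°) = -0.8660

-0.5000 - 0.8660i


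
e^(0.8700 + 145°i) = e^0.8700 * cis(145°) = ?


e^0.8700 = 2.3869
cos(145°) = -0.81915
sin(145°) = 0.5736
Real = 2.3869*(-0.81915) = -1.9552
Imag = 2.3869*0.5736 = 1.3691

-1.9552 + 1.3691i


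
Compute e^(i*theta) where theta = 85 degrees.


cos(85°) = 0.0872
sin(85°) = 0.9962

e^(i*85°) = 0.0872 + 0.9962i


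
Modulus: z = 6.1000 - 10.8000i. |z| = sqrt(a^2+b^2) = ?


|z| = sqrt(6.1^2 + (-10.8)^2) = sqrt(37.21 + 116.64) = sqrt(153.85) = 12.4036

|z| = 12.4036


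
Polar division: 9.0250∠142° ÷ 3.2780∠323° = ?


r = 9.0250 / 3.2780 = 2.7532
theta = 142° - 323° = -181° = 179° (mod 360)

2.7532 cis(179°)


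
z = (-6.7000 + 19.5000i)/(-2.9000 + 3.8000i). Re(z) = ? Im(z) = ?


Multiply by conjugate: (-6.7000 + 19.5000i)(-2.9000 - 3.8000i) / ((-2.9)^2 + 3.8^2)
Numerator real = -6.7*(-2.9) + 19.5*3.8 = 93.53
Numerator imag = 19.5*(-2.9) - (-6.7)*3.8 = -31.09
Denominator = 22.85
Re(z) = 93.53/22.85 = 4.0932
Im(z) = -31.09/22.85 = -1.3606

Re(z) = 4.0932, Im(z) = -1.3606


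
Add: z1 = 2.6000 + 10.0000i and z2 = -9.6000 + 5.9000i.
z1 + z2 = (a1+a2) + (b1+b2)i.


Real: 2.6 - 9.6 = -7
Imag: 10 + 5.9 = 15.9

-7.0000 + 15.9000i


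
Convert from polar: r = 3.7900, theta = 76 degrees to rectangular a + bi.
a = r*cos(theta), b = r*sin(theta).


a = 3.7900*cos(76°) = 3.7900*0.24192 = 0.9169
b = 3.7900*sin(76°) = 3.7900*0.9703 = 3.6774

0.9169 + 3.6774i


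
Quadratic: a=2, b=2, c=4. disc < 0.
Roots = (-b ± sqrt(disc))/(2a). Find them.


disc = 2^2 - 4*2*4 = 4 - 32 = -28
sqrt(|disc|) = sqrt(28) = 5.2915
Real part = -2/(2*2) = -0.5000
Imag part = 5.2915/(2*2) = 1.3229

-0.5000 ± 1.3229i


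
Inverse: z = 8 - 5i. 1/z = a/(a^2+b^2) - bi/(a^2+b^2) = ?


|z|^2 = 64+25 = 89
1/z = (8 + 5i)/89

1/z = 0.0899 + 0.0562i


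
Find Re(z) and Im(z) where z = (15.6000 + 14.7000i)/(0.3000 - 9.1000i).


Multiply by conjugate: (15.6000 + 14.7000i)(0.3000 + 9.1000i) / (0.3^2 + (-9.1)^2)
Numerator real = 15.6*0.3 + 14.7*(-9.1) = -129.09
Numerator imag = 14.7*0.3 - 15.6*(-9.1) = 146.37
Denominator = 82.9
Re(z) = -129.09/82.9 = -1.5572
Im(z) = 146.37/82.9 = 1.7656

Re(z) = -1.5572, Im(z) = 1.7656


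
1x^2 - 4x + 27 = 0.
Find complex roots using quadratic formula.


disc = (-4)^2 - 4*1*27 = 16 - 108 = -92
sqrt(|disc|) = sqrt(92) = 9.5917
Real part = 4/(2*1) = 2.0000
Imag part = 9.5917/(2*1) = 4.7958

2.0000 ± 4.7958i


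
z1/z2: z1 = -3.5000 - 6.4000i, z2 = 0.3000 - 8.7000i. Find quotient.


Conjugate of z2 = 0.3000 + 8.7000i
Numerator: (-3.5000 - 6.4000i)(0.3000 + 8.7000i) = 54.6300 - 32.3700i
Denominator: 0.3^2 + (-8.7)^2 = 75.78
Result = (54.6300 - 32.3700i)/75.78

0.7209 - 0.4272i


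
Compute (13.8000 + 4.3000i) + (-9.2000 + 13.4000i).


Real: 13.8 - 9.2 = 4.6
Imag: 4.3 + 13.4 = 17.7

4.6000 + 17.7000i


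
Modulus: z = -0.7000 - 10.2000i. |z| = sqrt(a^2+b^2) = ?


|z| = sqrt((-0.7)^2 + (-10.2)^2) = sqrt(0.49 + 104.04) = sqrt(104.53) = 10.2240

|z| = 10.2240


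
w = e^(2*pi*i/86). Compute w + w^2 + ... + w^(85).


With w = e^(2*pi*i/86), all 86 of the 86th roots of unity w^0 = 1, w, ..., w^(85) sum to 0: 1 + w + ... + w^(85) = (1 - w^86)/(1 - w) = 0 since w^86 = 1, w ≠ 1.
Removing the root 1: w + w^2 + ... + w^(85) = 0 - 1 = -1

Sum = -1


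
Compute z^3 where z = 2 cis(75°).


r^3 = 2^3 = 8
n*theta = 3*75° = 225° = 225° (mod 360)
a = 8*cos(225°) = -5.6569
b = 8*sin(225°) = -5.6569

8 cis(225°) = -5.6569 - 5.6569i


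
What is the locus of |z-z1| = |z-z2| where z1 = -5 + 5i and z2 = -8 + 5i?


Equal distances means the locus is the perpendicular bisector of z1 and z2.
Midpoint = ((-5+(-8))/2, (5+5)/2) = (-6.5000, 5.0000)

Perpendicular bisector through (-6.5000, 5.0000)


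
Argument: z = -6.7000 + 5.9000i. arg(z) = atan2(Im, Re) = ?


Re = -6.7, Im = 5.9
arg = atan2(5.9, -6.7) = 138.6330 degrees

arg(z) = 138.6330 degrees


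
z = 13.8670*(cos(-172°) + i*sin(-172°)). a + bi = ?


a = 13.8670*cos(-172°) = 13.8670*(-0.990268) = -13.7320
b = 13.8670*sin(-172°) = 13.8670*(-0.13917) = -1.9299

-13.7320 - 1.9299i


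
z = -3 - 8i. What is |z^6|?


|z| = sqrt(9+64) = sqrt(73) = 8.5440
|z^6| = |z|^6 = (sqrt(73))^6 = 73^3 = 389017

|z^6| = 389017


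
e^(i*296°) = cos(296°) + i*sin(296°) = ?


cos(296°) = 0.4384
sin(296°) = -0.8988

e^(i*296°) = 0.4384 - 0.8988i


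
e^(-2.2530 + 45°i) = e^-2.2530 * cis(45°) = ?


e^-2.2530 = 0.1051
cos(45°) = 0.7071
sin(45°) = 0.7071
Real = 0.1051*0.7071 = 0.0743
Imag = 0.1051*0.7071 = 0.0743

0.0743 + 0.0743i


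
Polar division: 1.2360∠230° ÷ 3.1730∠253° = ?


r = 1.2360 / 3.1730 = 0.3895
theta = 230° - 253° = -23° = 337° (mod 360)

0.3895 cis(337°)


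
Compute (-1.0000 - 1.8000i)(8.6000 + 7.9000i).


Real = -1*8.6 - (-1.8)*7.9 = -8.6 - (-14.22) = 5.62
Imag = -1*7.9 + 8.6*(-1.8) = -7.9 - (15.48) = -23.38

5.6200 - 23.3800i


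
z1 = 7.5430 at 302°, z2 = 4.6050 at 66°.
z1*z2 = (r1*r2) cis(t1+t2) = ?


r = 7.5430 * 4.6050 = 34.7355
theta = 302° + 66° = 368° = 8° (mod 360)

34.7355 cis(8°)


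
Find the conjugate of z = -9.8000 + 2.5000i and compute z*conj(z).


z_bar = -9.8000 - 2.5000i
z*z_bar = (-9.8)^2 + 2.5^2 = 96.04 + 6.25 = 102.29

z_bar = -9.8000 - 2.5000i, z*z_bar = 102.29


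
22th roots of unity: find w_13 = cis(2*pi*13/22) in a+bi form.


Angle = 360*13/22 = 212.7273°
a = cos(212.7273°) = -0.8413
b = sin(212.7273°) = -0.5406

-0.8413 - 0.5406i


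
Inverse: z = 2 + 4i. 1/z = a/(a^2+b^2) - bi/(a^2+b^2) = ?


|z|^2 = 4+16 = 20
1/z = (2 - 4i)/20

1/z = 0.1000 - 0.2000i


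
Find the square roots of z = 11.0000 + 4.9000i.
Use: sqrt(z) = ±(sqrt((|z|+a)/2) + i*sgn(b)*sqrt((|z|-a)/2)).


|z| = sqrt(121+24.01) = 12.0420
sqrt((|z|+a)/2) = sqrt((12.0420+11)/2) = sqrt(11.5210) = 3.3943
sqrt((|z|-a)/2) = sqrt((12.0420-11)/2) = sqrt(0.5210) = 0.7218

±(3.3943 + 0.7218i) i.e. 3.3943 + 0.7218i and -3.3943 - 0.7218i


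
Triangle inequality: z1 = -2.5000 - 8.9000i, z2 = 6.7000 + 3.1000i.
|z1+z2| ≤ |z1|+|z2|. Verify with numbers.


|z1| = sqrt((-2.5)^2 + (-8.9)^2) = sqrt(85.46) = 9.2445
|z2| = sqrt(6.7^2 + 3.1^2) = sqrt(54.5) = 7.3824
z1+z2 = 4.2000 - 5.8000i
|z1+z2| = sqrt(51.28) = 7.1610
|z1|+|z2| = 9.2445 + 7.3824 = 16.6269

|z1+z2| = 7.1610 ≤ |z1|+|z2| = 16.6269 (verified)


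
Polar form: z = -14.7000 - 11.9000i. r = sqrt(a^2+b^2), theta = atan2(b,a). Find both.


r = sqrt(216.09+141.61) = sqrt(357.7) = 18.9130
theta = atan2(-11.9, -14.7) = -141.0090 degrees

r = 18.9130, theta = -141.0090 degrees


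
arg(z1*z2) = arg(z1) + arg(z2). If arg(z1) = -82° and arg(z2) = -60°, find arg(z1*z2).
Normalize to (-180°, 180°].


arg(z1*z2) = -82° - 60° = -142°
Normalized to (-180°, 180°]: -142°

-142°


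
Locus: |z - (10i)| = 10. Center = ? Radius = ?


|z - z0| = r is a circle with center z0 and radius r.
Center = (0, 10), radius = 10

Circle with center (0, 10) and radius 10


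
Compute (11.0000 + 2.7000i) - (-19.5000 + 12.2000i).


Real: 11 + 19.5 = 30.5
Imag: 2.7 - 12.2 = -9.5

30.5000 - 9.5000i


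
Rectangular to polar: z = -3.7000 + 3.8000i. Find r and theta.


r = sqrt(13.69+14.44) = sqrt(28.13) = 5.3038
theta = atan2(3.8, -3.7) = 134.2361 degrees

r = 5.3038, theta = 134.2361 degrees


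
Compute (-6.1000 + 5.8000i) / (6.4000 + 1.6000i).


Conjugate of z2 = 6.4000 - 1.6000i
Numerator: (-6.1000 + 5.8000i)(6.4000 - 1.6000i) = -29.7600 + 46.8800i
Denominator: 6.4^2 + 1.6^2 = 43.52
Result = (-29.7600 + 46.8800i)/43.52

-0.6838 + 1.0772i


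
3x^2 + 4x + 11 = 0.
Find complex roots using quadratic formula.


disc = 4^2 - 4*3*11 = 16 - 132 = -116
sqrt(|disc|) = sqrt(116) = 10.7703
Real part = -4/(2*3) = -0.6667
Imag part = 10.7703/(2*3) = 1.7951

-0.6667 ± 1.7951i


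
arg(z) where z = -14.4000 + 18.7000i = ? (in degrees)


Re = -14.4, Im = 18.7
arg = atan2(18.7, -14.4) = 127.5982 degrees

arg(z) = 127.5982 degrees


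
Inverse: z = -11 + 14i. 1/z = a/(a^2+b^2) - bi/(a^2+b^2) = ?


|z|^2 = 121+196 = 317
1/z = (-11 - 14i)/317

1/z = -0.0347 - 0.0442i


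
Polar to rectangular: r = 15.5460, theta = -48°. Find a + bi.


a = 15.5460*cos(-48°) = 15.5460*0.66913 = 10.4023
b = 15.5460*sin(-48°) = 15.5460*(-0.74314) = -11.5529

10.4023 - 11.5529i


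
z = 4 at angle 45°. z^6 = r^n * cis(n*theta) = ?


r^6 = 4^6 = 4096
n*theta = 6*45° = 270° = 270° (mod 360)
a = 4096*cos(270°) = 0
b = 4096*sin(270°) = -4096.0000

4096 cis(270°) = 0 - 4096.0000i


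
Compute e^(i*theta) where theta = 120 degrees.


cos(120°) = -0.5000
sin(120°) = 0.8660

e^(i*120°) = -0.5000 + 0.8660i


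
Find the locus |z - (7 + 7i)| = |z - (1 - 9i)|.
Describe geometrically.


Equal distances means the locus is the perpendicular bisector of z1 and z2.
Midpoint = ((7+1)/2, (7+(-9))/2) = (4.0000, -1.0000)

Perpendicular bisector through (4.0000, -1.0000)


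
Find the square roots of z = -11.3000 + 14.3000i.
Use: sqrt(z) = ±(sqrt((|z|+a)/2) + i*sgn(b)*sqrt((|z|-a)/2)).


|z| = sqrt(127.69+204.49) = 18.2258
sqrt((|z|+a)/2) = sqrt((18.2258+(-11.3))/2) = sqrt(3.4629) = 1.8609
sqrt((|z|-a)/2) = sqrt((18.2258-(-11.3))/2) = sqrt(14.7629) = 3.8423

±(1.8609 + 3.8423i) i.e. 1.8609 + 3.8423i and -1.8609 - 3.8423i


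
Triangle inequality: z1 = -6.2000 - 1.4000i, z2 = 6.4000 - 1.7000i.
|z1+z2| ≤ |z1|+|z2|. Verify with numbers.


|z1| = sqrt((-6.2)^2 + (-1.4)^2) = sqrt(40.4) = 6.3561
|z2| = sqrt(6.4^2 + (-1.7)^2) = sqrt(43.85) = 6.6219
z1+z2 = 0.2000 - 3.1000i
|z1+z2| = sqrt(9.65) = 3.1064
|z1|+|z2| = 6.3561 + 6.6219 = 12.9780

|z1+z2| = 3.1064 ≤ |z1|+|z2| = 12.9780 (verified)


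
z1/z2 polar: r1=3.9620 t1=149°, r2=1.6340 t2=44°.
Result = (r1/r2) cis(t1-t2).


r = 3.9620 / 1.6340 = 2.4247
theta = 149° - 44° = 105° = 105° (mod 360)

2.4247 cis(105°)


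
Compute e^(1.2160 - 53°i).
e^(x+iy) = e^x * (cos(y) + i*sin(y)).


e^1.2160 = 3.37367
cos(-53°) = 0.6018
sin(-53°) = -0.79864
Real = 3.37367*0.6018 = 2.0303
Imag = 3.37367*(-0.79864) = -2.6943

2.0303 - 2.6943i


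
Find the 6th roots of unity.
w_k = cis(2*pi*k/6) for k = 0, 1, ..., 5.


The 6th roots of unity are cis(360k/6°) for k=0..5
Angle step = 360/6 = 60°
Primitive root: cis(60°)
Primitive root = 0.5000 + 0.8660i

6 roots at angles: 0°, 60°, 120°, 180°, 240°, 300°


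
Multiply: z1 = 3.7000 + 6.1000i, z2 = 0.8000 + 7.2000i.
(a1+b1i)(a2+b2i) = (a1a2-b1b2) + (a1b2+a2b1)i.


Real = 3.7*0.8 - 6.1*7.2 = 2.96 - 43.92 = -40.96
Imag = 3.7*7.2 + 0.8*6.1 = 26.64 + 4.88 = 31.52

-40.9600 + 31.5200i


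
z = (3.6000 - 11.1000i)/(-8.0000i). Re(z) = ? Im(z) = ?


Multiply by conjugate: (3.6000 - 11.1000i)(8.0000i) / (0^2 + (-8)^2)
Numerator real = 3.6*0 - (11.1)*(-8) = 88.8
Numerator imag = -11.1*0 - 3.6*(-8) = 28.8
Denominator = 64
Re(z) = 88.8/64 = 1.3875
Im(z) = 28.8/64 = 0.4500

Re(z) = 1.3875, Im(z) = 0.4500


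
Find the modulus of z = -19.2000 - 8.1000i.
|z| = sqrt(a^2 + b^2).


|z| = sqrt((-19.2)^2 + (-8.1)^2) = sqrt(368.64 + 65.61) = sqrt(434.25) = 20.8387

|z| = 20.8387


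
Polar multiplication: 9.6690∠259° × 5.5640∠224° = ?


r = 9.6690 * 5.5640 = 53.7983
theta = 259° + 224° = 483° = 123° (mod 360)

53.7983 cis(123°)


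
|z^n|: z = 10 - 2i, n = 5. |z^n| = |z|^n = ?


|z| = sqrt(100+4) = sqrt(104) = 10.1980
|z^5| = |z|^5 = (sqrt(104))^5 = 104^2 * sqrt(104) = 10816*sqrt(104)

|z^5| = 10816*sqrt(104) ≈ 110301.9901


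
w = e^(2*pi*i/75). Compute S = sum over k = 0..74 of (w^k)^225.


The roots are w_k = w^k with w = e^(2*pi*i/75), and (w^k)^225 = (w^225)^k.
So S = 1 + u + u^2 + ... + u^(74) with u = w^225.
225 = 3*75 + 0, so 225 is a multiple of 75 and u = (w^75)^3 = 1.
Every one of the 75 terms equals 1: S = 75

S = 75


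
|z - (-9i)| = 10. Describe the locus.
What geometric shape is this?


|z - z0| = r is a circle with center z0 and radius r.
Center = (0, -9), radius = 10

Circle with center (0, -9) and radius 10


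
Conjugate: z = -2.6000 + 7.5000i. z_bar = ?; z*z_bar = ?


z_bar = -2.6000 - 7.5000i
z*z_bar = (-2.6)^2 + 7.5^2 = 6.76 + 56.25 = 63.01

z_bar = -2.6000 - 7.5000i, z*z_bar = 63.01


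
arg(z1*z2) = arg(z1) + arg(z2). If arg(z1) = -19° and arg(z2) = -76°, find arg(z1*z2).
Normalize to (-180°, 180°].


arg(z1*z2) = -19° - 76° = -95°
Normalized to (-180°, 180°]: -95°

-95°


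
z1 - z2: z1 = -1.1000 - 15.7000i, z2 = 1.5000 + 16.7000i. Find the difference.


Real: -1.1 - 1.5 = -2.6
Imag: -15.7 - 16.7 = -32.4

-2.6000 - 32.4000i


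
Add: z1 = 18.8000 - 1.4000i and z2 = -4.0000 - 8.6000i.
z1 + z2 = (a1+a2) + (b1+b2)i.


Real: 18.8 - 4 = 14.8
Imag: -1.4 - 8.6 = -10

14.8000 - 10.0000i


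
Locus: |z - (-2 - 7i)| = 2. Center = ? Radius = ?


|z - z0| = r is a circle with center z0 and radius r.
Center = (-2, -7), radius = 2

Circle with center (-2, -7) and radius 2


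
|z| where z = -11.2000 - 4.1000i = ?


|z| = sqrt((-11.2)^2 + (-4.1)^2) = sqrt(125.44 + 16.81) = sqrt(142.25) = 11.9269

|z| = 11.9269


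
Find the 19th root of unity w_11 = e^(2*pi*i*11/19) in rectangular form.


Angle = 360*11/19 = 208.4211°
a = cos(208.4211°) = -0.8795
b = sin(208.4211°) = -0.4759

-0.8795 - 0.4759i


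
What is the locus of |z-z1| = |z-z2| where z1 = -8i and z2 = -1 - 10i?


Equal distances means the locus is the perpendicular bisector of z1 and z2.
Midpoint = ((0+(-1))/2, (-8+(-10))/2) = (-0.5000, -9.0000)

Perpendicular bisector through (-0.5000, -9.0000)


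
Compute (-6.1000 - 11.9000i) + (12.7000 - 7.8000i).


Real: -6.1 + 12.7 = 6.6
Imag: -11.9 - 7.8 = -19.7

6.6000 - 19.7000i


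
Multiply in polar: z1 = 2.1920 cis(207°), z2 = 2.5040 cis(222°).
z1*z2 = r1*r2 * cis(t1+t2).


r = 2.1920 * 2.5040 = 5.4888
theta = 207° + 222° = 429° = 69° (mod 360)

5.4888 cis(69°)


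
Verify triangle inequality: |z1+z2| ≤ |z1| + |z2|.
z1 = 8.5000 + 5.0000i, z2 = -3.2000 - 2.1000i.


|z1| = sqrt(8.5^2 + 5^2) = sqrt(97.25) = 9.8615
|z2| = sqrt((-3.2)^2 + (-2.1)^2) = sqrt(14.65) = 3.8275
z1+z2 = 5.3000 + 2.9000i
|z1+z2| = sqrt(36.5) = 6.0415
|z1|+|z2| = 9.8615 + 3.8275 = 13.6890

|z1+z2| = 6.0415 ≤ |z1|+|z2| = 13.6890 (verified)


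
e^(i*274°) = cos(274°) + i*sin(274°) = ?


cos(274°) = 0.0698
sin(274°) = -0.9976

e^(i*274°) = 0.0698 - 0.9976i


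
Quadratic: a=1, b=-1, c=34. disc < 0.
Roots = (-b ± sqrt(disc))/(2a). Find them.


disc = (-1)^2 - 4*1*34 = 1 - 136 = -135
sqrt(|disc|) = sqrt(135) = 11.6190
Real part = 1/(2*1) = 0.5000
Imag part = 11.6190/(2*1) = 5.8095

0.5000 ± 5.8095i
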